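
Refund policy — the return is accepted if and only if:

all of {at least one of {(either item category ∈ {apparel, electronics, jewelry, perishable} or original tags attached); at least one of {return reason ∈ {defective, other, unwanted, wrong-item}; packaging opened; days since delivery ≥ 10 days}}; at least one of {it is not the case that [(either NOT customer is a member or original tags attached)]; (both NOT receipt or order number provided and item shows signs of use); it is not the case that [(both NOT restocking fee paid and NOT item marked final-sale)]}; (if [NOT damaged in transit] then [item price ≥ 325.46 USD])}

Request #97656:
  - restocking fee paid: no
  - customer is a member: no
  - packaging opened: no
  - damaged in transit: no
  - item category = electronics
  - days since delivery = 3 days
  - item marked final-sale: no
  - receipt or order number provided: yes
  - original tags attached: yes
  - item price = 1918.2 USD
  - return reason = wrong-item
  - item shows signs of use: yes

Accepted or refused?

Refused

Atomic conditions:
  item category ∈ {apparel, electronics, jewelry, perishable}: electronics is in the set → true
  original tags attached: yes → true
  return reason ∈ {defective, other, unwanted, wrong-item}: wrong-item is in the set → true
  packaging opened: no → false
  days since delivery ≥ 10 days: 3 ≥ 10 is false
  NOT customer is a member: no → true
  NOT receipt or order number provided: yes → false
  item shows signs of use: yes → true
  NOT restocking fee paid: no → true
  NOT item marked final-sale: no → true
  NOT damaged in transit: no → true
  item price ≥ 325.46 USD: 1918.2 ≥ 325.46 is true
Combine:
[1.1] true OR true = true
[1.2] true OR false OR false = true
[1] true OR true = true
[2.1.1] true OR true = true
[2.1] NOT true = false
[2.2] false AND true = false
[2.3.1] true AND true = true
[2.3] NOT true = false
[2] false OR false OR false = false
[3] true → true = true
[root] true AND false AND true = false
Overall: false → refused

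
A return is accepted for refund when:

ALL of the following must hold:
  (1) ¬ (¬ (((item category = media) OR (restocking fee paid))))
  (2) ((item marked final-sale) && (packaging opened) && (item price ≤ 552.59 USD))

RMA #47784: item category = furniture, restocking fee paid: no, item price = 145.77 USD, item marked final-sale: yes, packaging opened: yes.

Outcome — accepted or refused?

Refused

Atomic conditions:
  item category = media: furniture == media is false
  restocking fee paid: no → false
  item marked final-sale: yes → true
  packaging opened: yes → true
  item price ≤ 552.59 USD: 145.77 ≤ 552.59 is true
Combine:
[1.1.1] false OR false = false
[1.1] NOT false = true
[1] NOT true = false
[2] true AND true AND true = true
[root] false AND true = false
Overall: false → refused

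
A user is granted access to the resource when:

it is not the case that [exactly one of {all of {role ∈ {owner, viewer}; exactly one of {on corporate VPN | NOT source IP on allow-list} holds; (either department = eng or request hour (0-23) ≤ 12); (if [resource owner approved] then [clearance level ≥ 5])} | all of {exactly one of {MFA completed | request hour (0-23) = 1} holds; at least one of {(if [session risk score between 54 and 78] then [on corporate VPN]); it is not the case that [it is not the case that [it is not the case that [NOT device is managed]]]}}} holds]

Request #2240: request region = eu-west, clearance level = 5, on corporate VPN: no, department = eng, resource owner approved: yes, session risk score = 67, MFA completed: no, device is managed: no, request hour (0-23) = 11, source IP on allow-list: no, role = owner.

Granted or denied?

Atomic conditions:
  role ∈ {owner, viewer}: owner is in the set → true
  on corporate VPN: no → false
  NOT source IP on allow-list: no → true
  department = eng: eng == eng is true
  request hour (0-23) ≤ 12: 11 ≤ 12 is true
  resource owner approved: yes → true
  clearance level ≥ 5: 5 ≥ 5 is true
  MFA completed: no → false
  request hour (0-23) = 1: 11 == 1 is false
  session risk score between 54 and 78: 67 in [54, 78] is true
  NOT device is managed: no → true
Combine:
[1.1.2] exactly-one(false, true) = true
[1.1.3] true OR true = true
[1.1.4] true → true = true
[1.1] true AND true AND true AND true = true
[1.2.1] exactly-one(false, false) = false
[1.2.2.1] true → false = false
[1.2.2.2.1.1] NOT true = false
[1.2.2.2.1] NOT false = true
[1.2.2.2] NOT true = false
[1.2.2] false OR false = false
[1.2] false AND false = false
[1] exactly-one(true, false) = true
[root] NOT true = false
Overall: false → denied

Denied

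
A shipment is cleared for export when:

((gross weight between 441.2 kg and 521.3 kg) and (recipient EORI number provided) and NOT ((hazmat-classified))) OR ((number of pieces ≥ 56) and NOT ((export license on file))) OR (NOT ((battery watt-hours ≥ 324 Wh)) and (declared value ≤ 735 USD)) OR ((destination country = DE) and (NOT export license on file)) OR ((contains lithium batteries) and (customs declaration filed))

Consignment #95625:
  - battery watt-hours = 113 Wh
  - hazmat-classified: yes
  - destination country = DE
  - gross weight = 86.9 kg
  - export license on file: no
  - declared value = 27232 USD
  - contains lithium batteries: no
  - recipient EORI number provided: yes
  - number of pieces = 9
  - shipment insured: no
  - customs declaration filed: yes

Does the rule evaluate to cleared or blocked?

Atomic conditions:
  gross weight between 441.2 kg and 521.3 kg: 86.9 in [441.2, 521.3] is false
  recipient EORI number provided: yes → true
  hazmat-classified: yes → true
  number of pieces ≥ 56: 9 ≥ 56 is false
  export license on file: no → false
  battery watt-hours ≥ 324 Wh: 113 ≥ 324 is false
  declared value ≤ 735 USD: 27232 ≤ 735 is false
  destination country = DE: DE == DE is true
  NOT export license on file: no → true
  contains lithium batteries: no → false
  customs declaration filed: yes → true
Combine:
[1.3] NOT true = false
[1] false AND true AND false = false
[2.2] NOT false = true
[2] false AND true = false
[3.1] NOT false = true
[3] true AND false = false
[4] true AND true = true
[5] false AND true = false
[root] false OR false OR false OR true OR false = true
Overall: true → cleared

Cleared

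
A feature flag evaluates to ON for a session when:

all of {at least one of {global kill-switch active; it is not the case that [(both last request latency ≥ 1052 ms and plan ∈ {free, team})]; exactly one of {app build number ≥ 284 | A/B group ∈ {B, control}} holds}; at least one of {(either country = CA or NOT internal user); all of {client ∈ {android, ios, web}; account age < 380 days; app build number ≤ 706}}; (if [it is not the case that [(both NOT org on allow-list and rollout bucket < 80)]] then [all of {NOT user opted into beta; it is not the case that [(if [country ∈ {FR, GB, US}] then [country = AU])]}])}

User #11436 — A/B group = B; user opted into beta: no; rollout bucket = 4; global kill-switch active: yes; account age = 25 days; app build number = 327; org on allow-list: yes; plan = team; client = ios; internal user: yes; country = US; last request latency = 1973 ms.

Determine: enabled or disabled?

Enabled

Atomic conditions:
  global kill-switch active: yes → true
  last request latency ≥ 1052 ms: 1973 ≥ 1052 is true
  plan ∈ {free, team}: team is in the set → true
  app build number ≥ 284: 327 ≥ 284 is true
  A/B group ∈ {B, control}: B is in the set → true
  country = CA: US == CA is false
  NOT internal user: yes → false
  client ∈ {android, ios, web}: ios is in the set → true
  account age < 380 days: 25 < 380 is true
  app build number ≤ 706: 327 ≤ 706 is true
  NOT org on allow-list: yes → false
  rollout bucket < 80: 4 < 80 is true
  NOT user opted into beta: no → true
  country ∈ {FR, GB, US}: US is in the set → true
  country = AU: US == AU is false
Combine:
[1.2.1] true AND true = true
[1.2] NOT true = false
[1.3] exactly-one(true, true) = false
[1] true OR false OR false = true
[2.1] false OR false = false
[2.2] true AND true AND true = true
[2] false OR true = true
[3.1.1] false AND true = false
[3.1] NOT false = true
[3.2.2.1] true → false = false
[3.2.2] NOT false = true
[3.2] true AND true = true
[3] true → true = true
[root] true AND true AND true = true
Overall: true → enabled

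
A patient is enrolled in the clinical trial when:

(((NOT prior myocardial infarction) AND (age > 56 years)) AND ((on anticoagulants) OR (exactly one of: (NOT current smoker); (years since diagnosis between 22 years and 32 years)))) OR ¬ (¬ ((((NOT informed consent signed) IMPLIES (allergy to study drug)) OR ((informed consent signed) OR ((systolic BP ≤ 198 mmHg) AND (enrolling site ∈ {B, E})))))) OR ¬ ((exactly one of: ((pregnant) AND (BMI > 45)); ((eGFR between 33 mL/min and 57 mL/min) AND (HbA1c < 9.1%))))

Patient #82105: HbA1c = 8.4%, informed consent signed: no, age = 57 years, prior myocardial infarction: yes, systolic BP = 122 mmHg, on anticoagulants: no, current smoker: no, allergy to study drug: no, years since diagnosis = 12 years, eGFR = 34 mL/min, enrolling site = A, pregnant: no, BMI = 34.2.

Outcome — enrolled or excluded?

Excluded

Atomic conditions:
  NOT prior myocardial infarction: yes → false
  age > 56 years: 57 > 56 is true
  on anticoagulants: no → false
  NOT current smoker: no → true
  years since diagnosis between 22 years and 32 years: 12 in [22, 32] is false
  NOT informed consent signed: no → true
  allergy to study drug: no → false
  informed consent signed: no → false
  systolic BP ≤ 198 mmHg: 122 ≤ 198 is true
  enrolling site ∈ {B, E}: A is not in the set → false
  pregnant: no → false
  BMI > 45: 34.2 > 45 is false
  eGFR between 33 mL/min and 57 mL/min: 34 in [33, 57] is true
  HbA1c < 9.1%: 8.4 < 9.1 is true
Combine:
[1.1] false AND true = false
[1.2.2] exactly-one(true, false) = true
[1.2] false OR true = true
[1] false AND true = false
[2.1.1.1] true → false = false
[2.1.1.2.2] true AND false = false
[2.1.1.2] false OR false = false
[2.1.1] false OR false = false
[2.1] NOT false = true
[2] NOT true = false
[3.1.1] false AND false = false
[3.1.2] true AND true = true
[3.1] exactly-one(false, true) = true
[3] NOT true = false
[root] false OR false OR false = false
Overall: false → excluded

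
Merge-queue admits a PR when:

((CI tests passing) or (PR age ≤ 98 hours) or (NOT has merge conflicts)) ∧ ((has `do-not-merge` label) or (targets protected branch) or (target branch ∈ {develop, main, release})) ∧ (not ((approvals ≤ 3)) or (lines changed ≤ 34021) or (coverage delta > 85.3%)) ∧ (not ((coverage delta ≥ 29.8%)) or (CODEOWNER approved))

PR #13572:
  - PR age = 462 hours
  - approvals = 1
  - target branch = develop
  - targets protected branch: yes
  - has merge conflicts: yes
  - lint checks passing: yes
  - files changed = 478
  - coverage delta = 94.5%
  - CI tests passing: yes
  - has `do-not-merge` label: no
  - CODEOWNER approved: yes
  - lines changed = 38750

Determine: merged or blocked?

Atomic conditions:
  CI tests passing: yes → true
  PR age ≤ 98 hours: 462 ≤ 98 is false
  NOT has merge conflicts: yes → false
  has `do-not-merge` label: no → false
  targets protected branch: yes → true
  target branch ∈ {develop, main, release}: develop is in the set → true
  approvals ≤ 3: 1 ≤ 3 is true
  lines changed ≤ 34021: 38750 ≤ 34021 is false
  coverage delta > 85.3%: 94.5 > 85.3 is true
  coverage delta ≥ 29.8%: 94.5 ≥ 29.8 is true
  CODEOWNER approved: yes → true
Combine:
[1] true OR false OR false = true
[2] false OR true OR true = true
[3.1] NOT true = false
[3] false OR false OR true = true
[4.1] NOT true = false
[4] false OR true = true
[root] true AND true AND true AND true = true
Overall: true → merged

Merged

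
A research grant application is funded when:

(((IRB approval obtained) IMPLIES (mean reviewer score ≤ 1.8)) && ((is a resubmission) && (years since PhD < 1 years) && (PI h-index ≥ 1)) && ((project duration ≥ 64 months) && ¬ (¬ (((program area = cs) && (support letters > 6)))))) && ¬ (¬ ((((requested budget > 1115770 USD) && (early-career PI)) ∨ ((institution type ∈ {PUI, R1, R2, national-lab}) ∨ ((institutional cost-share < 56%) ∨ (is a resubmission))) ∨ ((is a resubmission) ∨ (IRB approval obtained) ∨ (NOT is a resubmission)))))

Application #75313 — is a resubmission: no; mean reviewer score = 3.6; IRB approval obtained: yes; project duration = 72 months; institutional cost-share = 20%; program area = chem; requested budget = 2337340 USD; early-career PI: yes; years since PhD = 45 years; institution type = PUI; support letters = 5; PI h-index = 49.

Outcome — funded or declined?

Atomic conditions:
  IRB approval obtained: yes → true
  mean reviewer score ≤ 1.8: 3.6 ≤ 1.8 is false
  is a resubmission: no → false
  years since PhD < 1 years: 45 < 1 is false
  PI h-index ≥ 1: 49 ≥ 1 is true
  project duration ≥ 64 months: 72 ≥ 64 is true
  program area = cs: chem == cs is false
  support letters > 6: 5 > 6 is false
  requested budget > 1115770 USD: 2337340 > 1115770 is true
  early-career PI: yes → true
  institution type ∈ {PUI, R1, R2, national-lab}: PUI is in the set → true
  institutional cost-share < 56%: 20 < 56 is true
  NOT is a resubmission: no → true
Combine:
[1.1] true → false = false
[1.2] false AND false AND true = false
[1.3.2.1.1] false AND false = false
[1.3.2.1] NOT false = true
[1.3.2] NOT true = false
[1.3] true AND false = false
[1] false AND false AND false = false
[2.1.1.1] true AND true = true
[2.1.1.2.2] true OR false = true
[2.1.1.2] true OR true = true
[2.1.1.3] false OR true OR true = true
[2.1.1] true OR true OR true = true
[2.1] NOT true = false
[2] NOT false = true
[root] false AND true = false
Overall: false → declined

Declined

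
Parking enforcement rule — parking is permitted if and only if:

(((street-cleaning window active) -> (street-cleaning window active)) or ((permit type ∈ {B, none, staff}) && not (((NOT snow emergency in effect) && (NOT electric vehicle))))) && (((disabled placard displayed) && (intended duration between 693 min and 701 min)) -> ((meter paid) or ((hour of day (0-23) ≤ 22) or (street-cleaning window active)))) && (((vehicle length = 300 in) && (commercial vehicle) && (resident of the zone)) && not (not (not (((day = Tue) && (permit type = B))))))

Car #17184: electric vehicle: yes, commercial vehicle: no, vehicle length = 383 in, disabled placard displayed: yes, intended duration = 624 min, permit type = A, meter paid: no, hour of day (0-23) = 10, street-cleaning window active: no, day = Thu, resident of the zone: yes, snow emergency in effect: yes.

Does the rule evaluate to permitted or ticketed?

Atomic conditions:
  street-cleaning window active: no → false
  permit type ∈ {B, none, staff}: A is not in the set → false
  NOT snow emergency in effect: yes → false
  NOT electric vehicle: yes → false
  disabled placard displayed: yes → true
  intended duration between 693 min and 701 min: 624 in [693, 701] is false
  meter paid: no → false
  hour of day (0-23) ≤ 22: 10 ≤ 22 is true
  vehicle length = 300 in: 383 == 300 is false
  commercial vehicle: no → false
  resident of the zone: yes → true
  day = Tue: Thu == Tue is false
  permit type = B: A == B is false
Combine:
[1.1] false → false (antecedent false ⇒ implication holds) = true
[1.2.2.1] false AND false = false
[1.2.2] NOT false = true
[1.2] false AND true = false
[1] true OR false = true
[2.1] true AND false = false
[2.2.2] true OR false = true
[2.2] false OR true = true
[2] false → true (antecedent false ⇒ implication holds) = true
[3.1] false AND false AND true = false
[3.2.1.1.1] false AND false = false
[3.2.1.1] NOT false = true
[3.2.1] NOT true = false
[3.2] NOT false = true
[3] false AND true = false
[root] true AND true AND false = false
Overall: false → ticketed

Ticketed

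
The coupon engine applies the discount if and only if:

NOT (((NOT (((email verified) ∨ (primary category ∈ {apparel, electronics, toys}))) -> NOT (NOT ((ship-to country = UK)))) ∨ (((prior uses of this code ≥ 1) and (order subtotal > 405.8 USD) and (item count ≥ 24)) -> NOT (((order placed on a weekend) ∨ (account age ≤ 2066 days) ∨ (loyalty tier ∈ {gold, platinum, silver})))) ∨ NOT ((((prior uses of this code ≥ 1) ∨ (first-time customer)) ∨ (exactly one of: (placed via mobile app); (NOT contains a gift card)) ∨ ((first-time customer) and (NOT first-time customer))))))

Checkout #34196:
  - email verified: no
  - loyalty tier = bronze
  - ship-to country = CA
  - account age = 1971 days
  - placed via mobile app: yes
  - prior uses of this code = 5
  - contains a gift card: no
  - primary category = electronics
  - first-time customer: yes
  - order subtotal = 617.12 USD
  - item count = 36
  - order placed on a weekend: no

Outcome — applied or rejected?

Atomic conditions:
  email verified: no → false
  primary category ∈ {apparel, electronics, toys}: electronics is in the set → true
  ship-to country = UK: CA == UK is false
  prior uses of this code ≥ 1: 5 ≥ 1 is true
  order subtotal > 405.8 USD: 617.12 > 405.8 is true
  item count ≥ 24: 36 ≥ 24 is true
  order placed on a weekend: no → false
  account age ≤ 2066 days: 1971 ≤ 2066 is true
  loyalty tier ∈ {gold, platinum, silver}: bronze is not in the set → false
  first-time customer: yes → true
  placed via mobile app: yes → true
  NOT contains a gift card: no → true
  NOT first-time customer: yes → false
Combine:
[1.1.1.1] false OR true = true
[1.1.1] NOT true = false
[1.1.2.1] NOT false = true
[1.1.2] NOT true = false
[1.1] false → false (antecedent false ⇒ implication holds) = true
[1.2.1] true AND true AND true = true
[1.2.2.1] false OR true OR false = true
[1.2.2] NOT true = false
[1.2] true → false = false
[1.3.1.1] true OR true = true
[1.3.1.2] exactly-one(true, true) = false
[1.3.1.3] true AND false = false
[1.3.1] true OR false OR false = true
[1.3] NOT true = false
[1] true OR false OR false = true
[root] NOT true = false
Overall: false → rejected

Rejected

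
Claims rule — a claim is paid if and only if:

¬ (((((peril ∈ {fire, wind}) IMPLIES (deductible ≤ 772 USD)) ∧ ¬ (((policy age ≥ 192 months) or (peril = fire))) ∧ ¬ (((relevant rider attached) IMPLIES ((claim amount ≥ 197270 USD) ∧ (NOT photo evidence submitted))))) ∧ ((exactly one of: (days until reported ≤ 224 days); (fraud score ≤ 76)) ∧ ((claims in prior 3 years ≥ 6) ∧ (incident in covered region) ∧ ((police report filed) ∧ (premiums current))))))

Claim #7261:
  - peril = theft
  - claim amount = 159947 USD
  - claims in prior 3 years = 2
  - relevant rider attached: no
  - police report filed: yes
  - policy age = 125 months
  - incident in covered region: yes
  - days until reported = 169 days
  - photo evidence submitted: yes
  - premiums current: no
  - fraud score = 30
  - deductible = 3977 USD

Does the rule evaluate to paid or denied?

Atomic conditions:
  peril ∈ {fire, wind}: theft is not in the set → false
  deductible ≤ 772 USD: 3977 ≤ 772 is false
  policy age ≥ 192 months: 125 ≥ 192 is false
  peril = fire: theft == fire is false
  relevant rider attached: no → false
  claim amount ≥ 197270 USD: 159947 ≥ 197270 is false
  NOT photo evidence submitted: yes → false
  days until reported ≤ 224 days: 169 ≤ 224 is true
  fraud score ≤ 76: 30 ≤ 76 is true
  claims in prior 3 years ≥ 6: 2 ≥ 6 is false
  incident in covered region: yes → true
  police report filed: yes → true
  premiums current: no → false
Combine:
[1.1.1] false → false (antecedent false ⇒ implication holds) = true
[1.1.2.1] false OR false = false
[1.1.2] NOT false = true
[1.1.3.1.2] false AND false = false
[1.1.3.1] false → false (antecedent false ⇒ implication holds) = true
[1.1.3] NOT true = false
[1.1] true AND true AND false = false
[1.2.1] exactly-one(true, true) = false
[1.2.2.3] true AND false = false
[1.2.2] false AND true AND false = false
[1.2] false AND false = false
[1] false AND false = false
[root] NOT false = true
Overall: true → paid

Paid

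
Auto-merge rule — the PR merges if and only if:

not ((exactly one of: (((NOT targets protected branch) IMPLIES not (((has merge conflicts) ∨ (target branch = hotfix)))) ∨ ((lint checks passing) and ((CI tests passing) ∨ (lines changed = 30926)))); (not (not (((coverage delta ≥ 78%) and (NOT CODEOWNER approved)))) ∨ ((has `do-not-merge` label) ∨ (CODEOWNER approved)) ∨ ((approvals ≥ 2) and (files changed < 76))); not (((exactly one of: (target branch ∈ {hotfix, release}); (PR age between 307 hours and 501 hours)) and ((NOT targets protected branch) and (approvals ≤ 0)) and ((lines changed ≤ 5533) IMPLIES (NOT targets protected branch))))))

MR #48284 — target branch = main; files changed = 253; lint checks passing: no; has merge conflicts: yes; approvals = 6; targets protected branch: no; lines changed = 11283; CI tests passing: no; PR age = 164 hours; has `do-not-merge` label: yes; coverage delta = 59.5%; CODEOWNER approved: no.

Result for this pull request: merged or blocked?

Merged

Atomic conditions:
  NOT targets protected branch: no → true
  has merge conflicts: yes → true
  target branch = hotfix: main == hotfix is false
  lint checks passing: no → false
  CI tests passing: no → false
  lines changed = 30926: 11283 == 30926 is false
  coverage delta ≥ 78%: 59.5 ≥ 78 is false
  NOT CODEOWNER approved: no → true
  has `do-not-merge` label: yes → true
  CODEOWNER approved: no → false
  approvals ≥ 2: 6 ≥ 2 is true
  files changed < 76: 253 < 76 is false
  target branch ∈ {hotfix, release}: main is not in the set → false
  PR age between 307 hours and 501 hours: 164 in [307, 501] is false
  approvals ≤ 0: 6 ≤ 0 is false
  lines changed ≤ 5533: 11283 ≤ 5533 is false
Combine:
[1.1.1.2.1] true OR false = true
[1.1.1.2] NOT true = false
[1.1.1] true → false = false
[1.1.2.2] false OR false = false
[1.1.2] false AND false = false
[1.1] false OR false = false
[1.2.1.1.1] false AND true = false
[1.2.1.1] NOT false = true
[1.2.1] NOT true = false
[1.2.2] true OR false = true
[1.2.3] true AND false = false
[1.2] false OR true OR false = true
[1.3.1.1] exactly-one(false, false) = false
[1.3.1.2] true AND false = false
[1.3.1.3] false → true (antecedent false ⇒ implication holds) = true
[1.3.1] false AND false AND true = false
[1.3] NOT false = true
[1] exactly-one(false, true, true) = false
[root] NOT false = true
Overall: true → merged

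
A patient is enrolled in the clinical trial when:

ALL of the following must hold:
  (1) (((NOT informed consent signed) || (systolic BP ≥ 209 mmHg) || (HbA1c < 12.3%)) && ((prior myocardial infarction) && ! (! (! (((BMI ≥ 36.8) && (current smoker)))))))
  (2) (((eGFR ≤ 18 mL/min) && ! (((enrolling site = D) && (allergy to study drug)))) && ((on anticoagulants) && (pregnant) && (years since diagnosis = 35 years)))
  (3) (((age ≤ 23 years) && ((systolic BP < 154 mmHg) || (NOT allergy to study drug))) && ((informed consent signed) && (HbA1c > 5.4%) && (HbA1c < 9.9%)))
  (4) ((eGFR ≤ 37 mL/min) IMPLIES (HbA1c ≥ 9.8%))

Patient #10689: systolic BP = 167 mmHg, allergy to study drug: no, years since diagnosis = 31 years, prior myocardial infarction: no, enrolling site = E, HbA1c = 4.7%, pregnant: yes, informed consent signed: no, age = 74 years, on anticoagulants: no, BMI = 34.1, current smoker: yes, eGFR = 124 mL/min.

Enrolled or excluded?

Excluded

Atomic conditions:
  NOT informed consent signed: no → true
  systolic BP ≥ 209 mmHg: 167 ≥ 209 is false
  HbA1c < 12.3%: 4.7 < 12.3 is true
  prior myocardial infarction: no → false
  BMI ≥ 36.8: 34.1 ≥ 36.8 is false
  current smoker: yes → true
  eGFR ≤ 18 mL/min: 124 ≤ 18 is false
  enrolling site = D: E == D is false
  allergy to study drug: no → false
  on anticoagulants: no → false
  pregnant: yes → true
  years since diagnosis = 35 years: 31 == 35 is false
  age ≤ 23 years: 74 ≤ 23 is false
  systolic BP < 154 mmHg: 167 < 154 is false
  NOT allergy to study drug: no → true
  informed consent signed: no → false
  HbA1c > 5.4%: 4.7 > 5.4 is false
  HbA1c < 9.9%: 4.7 < 9.9 is true
  eGFR ≤ 37 mL/min: 124 ≤ 37 is false
  HbA1c ≥ 9.8%: 4.7 ≥ 9.8 is false
Combine:
[1.1] true OR false OR true = true
[1.2.2.1.1.1] false AND true = false
[1.2.2.1.1] NOT false = true
[1.2.2.1] NOT true = false
[1.2.2] NOT false = true
[1.2] false AND true = false
[1] true AND false = false
[2.1.2.1] false AND false = false
[2.1.2] NOT false = true
[2.1] false AND true = false
[2.2] false AND true AND false = false
[2] false AND false = false
[3.1.2] false OR true = true
[3.1] false AND true = false
[3.2] false AND false AND true = false
[3] false AND false = false
[4] false → false (antecedent false ⇒ implication holds) = true
[root] false AND false AND false AND true = false
Overall: false → excluded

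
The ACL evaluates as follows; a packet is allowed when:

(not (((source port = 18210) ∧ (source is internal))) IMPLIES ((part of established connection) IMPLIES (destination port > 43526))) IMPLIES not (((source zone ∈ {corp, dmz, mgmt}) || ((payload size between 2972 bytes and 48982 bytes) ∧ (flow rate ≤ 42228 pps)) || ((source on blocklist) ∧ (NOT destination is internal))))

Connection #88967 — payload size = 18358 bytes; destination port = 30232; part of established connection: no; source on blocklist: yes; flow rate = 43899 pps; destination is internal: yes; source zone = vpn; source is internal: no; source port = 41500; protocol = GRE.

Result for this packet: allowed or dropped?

Atomic conditions:
  source port = 18210: 41500 == 18210 is false
  source is internal: no → false
  part of established connection: no → false
  destination port > 43526: 30232 > 43526 is false
  source zone ∈ {corp, dmz, mgmt}: vpn is not in the set → false
  payload size between 2972 bytes and 48982 bytes: 18358 in [2972, 48982] is true
  flow rate ≤ 42228 pps: 43899 ≤ 42228 is false
  source on blocklist: yes → true
  NOT destination is internal: yes → false
Combine:
[1.1.1] false AND false = false
[1.1] NOT false = true
[1.2] false → false (antecedent false ⇒ implication holds) = true
[1] true → true = true
[2.1.2] true AND false = false
[2.1.3] true AND false = false
[2.1] false OR false OR false = false
[2] NOT false = true
[root] true → true = true
Overall: true → allowed

Allowed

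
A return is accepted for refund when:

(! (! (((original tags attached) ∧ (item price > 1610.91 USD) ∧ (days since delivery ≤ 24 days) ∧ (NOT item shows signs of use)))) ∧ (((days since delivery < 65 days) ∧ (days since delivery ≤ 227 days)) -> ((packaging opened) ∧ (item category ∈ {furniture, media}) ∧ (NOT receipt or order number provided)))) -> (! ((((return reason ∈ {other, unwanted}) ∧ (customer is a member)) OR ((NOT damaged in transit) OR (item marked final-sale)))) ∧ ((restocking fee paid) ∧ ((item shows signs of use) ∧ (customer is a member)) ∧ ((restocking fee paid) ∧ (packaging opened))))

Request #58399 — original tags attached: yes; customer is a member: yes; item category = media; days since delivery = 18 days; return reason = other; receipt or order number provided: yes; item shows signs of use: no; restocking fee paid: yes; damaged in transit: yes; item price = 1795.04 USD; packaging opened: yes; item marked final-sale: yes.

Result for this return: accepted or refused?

Accepted

Atomic conditions:
  original tags attached: yes → true
  item price > 1610.91 USD: 1795.04 > 1610.91 is true
  days since delivery ≤ 24 days: 18 ≤ 24 is true
  NOT item shows signs of use: no → true
  days since delivery < 65 days: 18 < 65 is true
  days since delivery ≤ 227 days: 18 ≤ 227 is true
  packaging opened: yes → true
  item category ∈ {furniture, media}: media is in the set → true
  NOT receipt or order number provided: yes → false
  return reason ∈ {other, unwanted}: other is in the set → true
  customer is a member: yes → true
  NOT damaged in transit: yes → false
  item marked final-sale: yes → true
  restocking fee paid: yes → true
  item shows signs of use: no → false
Combine:
[1.1.1.1] true AND true AND true AND true = true
[1.1.1] NOT true = false
[1.1] NOT false = true
[1.2.1] true AND true = true
[1.2.2] true AND true AND false = false
[1.2] true → false = false
[1] true AND false = false
[2.1.1.1] true AND true = true
[2.1.1.2] false OR true = true
[2.1.1] true OR true = true
[2.1] NOT true = false
[2.2.2] false AND true = false
[2.2.3] true AND true = true
[2.2] true AND false AND true = false
[2] false AND false = false
[root] false → false (antecedent false ⇒ implication holds) = true
Overall: true → accepted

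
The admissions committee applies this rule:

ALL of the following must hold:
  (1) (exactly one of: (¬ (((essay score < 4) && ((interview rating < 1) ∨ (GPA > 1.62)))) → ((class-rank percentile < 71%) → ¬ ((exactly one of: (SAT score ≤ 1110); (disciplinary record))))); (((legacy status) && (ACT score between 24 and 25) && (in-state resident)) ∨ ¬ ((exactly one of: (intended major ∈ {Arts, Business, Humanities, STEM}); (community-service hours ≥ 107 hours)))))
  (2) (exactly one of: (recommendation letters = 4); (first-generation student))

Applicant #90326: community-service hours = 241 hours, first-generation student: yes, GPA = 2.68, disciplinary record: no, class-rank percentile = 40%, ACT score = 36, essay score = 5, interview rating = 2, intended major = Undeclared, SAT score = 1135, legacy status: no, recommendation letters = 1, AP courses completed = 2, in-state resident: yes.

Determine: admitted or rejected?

Admitted

Atomic conditions:
  essay score < 4: 5 < 4 is false
  interview rating < 1: 2 < 1 is false
  GPA > 1.62: 2.68 > 1.62 is true
  class-rank percentile < 71%: 40 < 71 is true
  SAT score ≤ 1110: 1135 ≤ 1110 is false
  disciplinary record: no → false
  legacy status: no → false
  ACT score between 24 and 25: 36 in [24, 25] is false
  in-state resident: yes → true
  intended major ∈ {Arts, Business, Humanities, STEM}: Undeclared is not in the set → false
  community-service hours ≥ 107 hours: 241 ≥ 107 is true
  recommendation letters = 4: 1 == 4 is false
  first-generation student: yes → true
Combine:
[1.1.1.1.2] false OR true = true
[1.1.1.1] false AND true = false
[1.1.1] NOT false = true
[1.1.2.2.1] exactly-one(false, false) = false
[1.1.2.2] NOT false = true
[1.1.2] true → true = true
[1.1] true → true = true
[1.2.1] false AND false AND true = false
[1.2.2.1] exactly-one(false, true) = true
[1.2.2] NOT true = false
[1.2] false OR false = false
[1] exactly-one(true, false) = true
[2] exactly-one(false, true) = true
[root] true AND true = true
Overall: true → admitted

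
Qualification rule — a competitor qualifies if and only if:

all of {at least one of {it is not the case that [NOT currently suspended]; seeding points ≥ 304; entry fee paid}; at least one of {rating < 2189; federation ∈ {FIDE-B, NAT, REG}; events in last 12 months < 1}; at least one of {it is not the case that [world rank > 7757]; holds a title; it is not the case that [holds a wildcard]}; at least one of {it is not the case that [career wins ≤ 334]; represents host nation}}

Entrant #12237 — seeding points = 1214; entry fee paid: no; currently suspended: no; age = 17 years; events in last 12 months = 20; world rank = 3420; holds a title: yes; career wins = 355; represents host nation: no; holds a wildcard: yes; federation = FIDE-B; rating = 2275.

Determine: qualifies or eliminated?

Qualifies

Atomic conditions:
  NOT currently suspended: no → true
  seeding points ≥ 304: 1214 ≥ 304 is true
  entry fee paid: no → false
  rating < 2189: 2275 < 2189 is false
  federation ∈ {FIDE-B, NAT, REG}: FIDE-B is in the set → true
  events in last 12 months < 1: 20 < 1 is false
  world rank > 7757: 3420 > 7757 is false
  holds a title: yes → true
  holds a wildcard: yes → true
  career wins ≤ 334: 355 ≤ 334 is false
  represents host nation: no → false
Combine:
[1.1] NOT true = false
[1] false OR true OR false = true
[2] false OR true OR false = true
[3.1] NOT false = true
[3.3] NOT true = false
[3] true OR true OR false = true
[4.1] NOT false = true
[4] true OR false = true
[root] true AND true AND true AND true = true
Overall: true → qualifies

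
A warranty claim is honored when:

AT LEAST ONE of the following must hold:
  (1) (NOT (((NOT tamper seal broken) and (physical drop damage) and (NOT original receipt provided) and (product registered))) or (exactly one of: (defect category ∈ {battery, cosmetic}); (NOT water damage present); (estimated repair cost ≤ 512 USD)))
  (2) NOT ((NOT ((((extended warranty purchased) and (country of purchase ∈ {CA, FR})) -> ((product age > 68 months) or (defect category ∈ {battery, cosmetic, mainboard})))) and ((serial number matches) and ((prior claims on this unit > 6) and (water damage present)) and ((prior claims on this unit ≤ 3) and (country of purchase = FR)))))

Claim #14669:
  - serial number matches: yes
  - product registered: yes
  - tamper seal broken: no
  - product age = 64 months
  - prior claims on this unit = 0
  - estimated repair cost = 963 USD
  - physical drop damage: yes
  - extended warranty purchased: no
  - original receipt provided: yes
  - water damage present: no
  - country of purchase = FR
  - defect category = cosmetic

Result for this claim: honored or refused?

Honored

Atomic conditions:
  NOT tamper seal broken: no → true
  physical drop damage: yes → true
  NOT original receipt provided: yes → false
  product registered: yes → true
  defect category ∈ {battery, cosmetic}: cosmetic is in the set → true
  NOT water damage present: no → true
  estimated repair cost ≤ 512 USD: 963 ≤ 512 is false
  extended warranty purchased: no → false
  country of purchase ∈ {CA, FR}: FR is in the set → true
  product age > 68 months: 64 > 68 is false
  defect category ∈ {battery, cosmetic, mainboard}: cosmetic is in the set → true
  serial number matches: yes → true
  prior claims on this unit > 6: 0 > 6 is false
  water damage present: no → false
  prior claims on this unit ≤ 3: 0 ≤ 3 is true
  country of purchase = FR: FR == FR is true
Combine:
[1.1.1] true AND true AND false AND true = false
[1.1] NOT false = true
[1.2] exactly-one(true, true, false) = false
[1] true OR false = true
[2.1.1.1.1] false AND true = false
[2.1.1.1.2] false OR true = true
[2.1.1.1] false → true (antecedent false ⇒ implication holds) = true
[2.1.1] NOT true = false
[2.1.2.2] false AND false = false
[2.1.2.3] true AND true = true
[2.1.2] true AND false AND true = false
[2.1] false AND false = false
[2] NOT false = true
[root] true OR true = true
Overall: true → honored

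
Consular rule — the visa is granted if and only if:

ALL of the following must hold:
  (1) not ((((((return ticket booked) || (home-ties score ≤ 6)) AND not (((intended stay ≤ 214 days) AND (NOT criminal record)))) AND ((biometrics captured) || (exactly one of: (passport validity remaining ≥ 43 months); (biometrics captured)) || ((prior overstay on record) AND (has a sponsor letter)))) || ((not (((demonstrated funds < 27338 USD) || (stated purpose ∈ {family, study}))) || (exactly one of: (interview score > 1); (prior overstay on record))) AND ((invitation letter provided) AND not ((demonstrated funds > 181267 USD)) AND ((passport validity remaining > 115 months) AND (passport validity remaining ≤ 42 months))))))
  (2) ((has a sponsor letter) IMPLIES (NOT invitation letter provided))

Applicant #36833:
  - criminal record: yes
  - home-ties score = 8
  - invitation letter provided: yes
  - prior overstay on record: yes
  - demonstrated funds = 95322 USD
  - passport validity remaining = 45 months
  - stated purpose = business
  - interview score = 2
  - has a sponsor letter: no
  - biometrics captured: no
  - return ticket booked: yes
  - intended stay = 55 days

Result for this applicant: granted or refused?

Atomic conditions:
  return ticket booked: yes → true
  home-ties score ≤ 6: 8 ≤ 6 is false
  intended stay ≤ 214 days: 55 ≤ 214 is true
  NOT criminal record: yes → false
  biometrics captured: no → false
  passport validity remaining ≥ 43 months: 45 ≥ 43 is true
  prior overstay on record: yes → true
  has a sponsor letter: no → false
  demonstrated funds < 27338 USD: 95322 < 27338 is false
  stated purpose ∈ {family, study}: business is not in the set → false
  interview score > 1: 2 > 1 is true
  invitation letter provided: yes → true
  demonstrated funds > 181267 USD: 95322 > 181267 is false
  passport validity remaining > 115 months: 45 > 115 is false
  passport validity remaining ≤ 42 months: 45 ≤ 42 is false
  NOT invitation letter provided: yes → false
Combine:
[1.1.1.1.1] true OR false = true
[1.1.1.1.2.1] true AND false = false
[1.1.1.1.2] NOT false = true
[1.1.1.1] true AND true = true
[1.1.1.2.2] exactly-one(true, false) = true
[1.1.1.2.3] true AND false = false
[1.1.1.2] false OR true OR false = true
[1.1.1] true AND true = true
[1.1.2.1.1.1] false OR false = false
[1.1.2.1.1] NOT false = true
[1.1.2.1.2] exactly-one(true, true) = false
[1.1.2.1] true OR false = true
[1.1.2.2.2] NOT false = true
[1.1.2.2.3] false AND false = false
[1.1.2.2] true AND true AND false = false
[1.1.2] true AND false = false
[1.1] true OR false = true
[1] NOT true = false
[2] false → false (antecedent false ⇒ implication holds) = true
[root] false AND true = false
Overall: false → refused

Refused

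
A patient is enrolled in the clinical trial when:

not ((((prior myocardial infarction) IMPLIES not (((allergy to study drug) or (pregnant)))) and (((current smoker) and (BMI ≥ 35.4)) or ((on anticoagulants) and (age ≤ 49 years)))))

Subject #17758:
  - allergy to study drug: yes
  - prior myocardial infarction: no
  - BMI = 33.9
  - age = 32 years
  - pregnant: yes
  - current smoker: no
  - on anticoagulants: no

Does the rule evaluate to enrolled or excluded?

Atomic conditions:
  prior myocardial infarction: no → false
  allergy to study drug: yes → true
  pregnant: yes → true
  current smoker: no → false
  BMI ≥ 35.4: 33.9 ≥ 35.4 is false
  on anticoagulants: no → false
  age ≤ 49 years: 32 ≤ 49 is true
Combine:
[1.1.2.1] true OR true = true
[1.1.2] NOT true = false
[1.1] false → false (antecedent false ⇒ implication holds) = true
[1.2.1] false AND false = false
[1.2.2] false AND true = false
[1.2] false OR false = false
[1] true AND false = false
[root] NOT false = true
Overall: true → enrolled

Enrolled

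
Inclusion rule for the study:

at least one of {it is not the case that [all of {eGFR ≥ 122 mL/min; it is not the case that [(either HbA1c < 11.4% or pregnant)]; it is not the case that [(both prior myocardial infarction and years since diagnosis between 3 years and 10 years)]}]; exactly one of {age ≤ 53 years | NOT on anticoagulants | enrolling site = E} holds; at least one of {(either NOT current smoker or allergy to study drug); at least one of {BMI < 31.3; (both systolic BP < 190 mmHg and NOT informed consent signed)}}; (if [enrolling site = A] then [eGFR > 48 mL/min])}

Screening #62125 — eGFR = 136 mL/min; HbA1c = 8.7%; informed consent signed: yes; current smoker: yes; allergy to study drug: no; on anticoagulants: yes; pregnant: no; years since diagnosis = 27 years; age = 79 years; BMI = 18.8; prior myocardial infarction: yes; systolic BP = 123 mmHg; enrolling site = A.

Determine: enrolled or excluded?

Atomic conditions:
  eGFR ≥ 122 mL/min: 136 ≥ 122 is true
  HbA1c < 11.4%: 8.7 < 11.4 is true
  pregnant: no → false
  prior myocardial infarction: yes → true
  years since diagnosis between 3 years and 10 years: 27 in [3, 10] is false
  age ≤ 53 years: 79 ≤ 53 is false
  NOT on anticoagulants: yes → false
  enrolling site = E: A == E is false
  NOT current smoker: yes → false
  allergy to study drug: no → false
  BMI < 31.3: 18.8 < 31.3 is true
  systolic BP < 190 mmHg: 123 < 190 is true
  NOT informed consent signed: yes → false
  enrolling site = A: A == A is true
  eGFR > 48 mL/min: 136 > 48 is true
Combine:
[1.1.2.1] true OR false = true
[1.1.2] NOT true = false
[1.1.3.1] true AND false = false
[1.1.3] NOT false = true
[1.1] true AND false AND true = false
[1] NOT false = true
[2] exactly-one(false, false, false) = false
[3.1] false OR false = false
[3.2.2] true AND false = false
[3.2] true OR false = true
[3] false OR true = true
[4] true → true = true
[root] true OR false OR true OR true = true
Overall: true → enrolled

Enrolled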